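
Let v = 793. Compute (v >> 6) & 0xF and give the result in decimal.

v = 1100011001
Shift right by 6: 1100
Mask low 4 bits: 1100 = 12

12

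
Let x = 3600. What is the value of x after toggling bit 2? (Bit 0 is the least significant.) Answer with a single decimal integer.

x = 0111000010000
bit 2 is currently 0; toggle it via x ^ (1 << 2) = x ^ 4
→ 0111000010100 = 3604

3604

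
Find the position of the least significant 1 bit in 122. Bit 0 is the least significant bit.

1

122 = 1111010
Trailing zeros: 1, so the lowest set bit is bit 1 (value 2).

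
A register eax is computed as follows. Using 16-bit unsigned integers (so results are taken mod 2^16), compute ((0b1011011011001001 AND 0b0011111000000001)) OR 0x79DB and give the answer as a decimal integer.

32731

0b1011011011001001 = 1011011011001001
0b0011111000000001 = 0011111000000001
→ AND → 0011011000000001 = 13825
0x79DB = 0111100111011011
→ OR → 0111111111011011 = 32731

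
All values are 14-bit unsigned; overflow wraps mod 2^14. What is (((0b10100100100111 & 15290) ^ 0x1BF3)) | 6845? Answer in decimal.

15101

0b10100100100111 = 10100100100111
15290 = 11101110111010
→ & → 10100100100010 = 10530
0x1BF3 = 01101111110011
→ ^ → 11001011010001 = 13009
6845 = 01101010111101
→ | → 11101011111101 = 15101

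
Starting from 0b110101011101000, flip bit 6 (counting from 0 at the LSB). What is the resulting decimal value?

27304

x = 110101011101000
bit 6 is currently 1; toggle it via x ^ (1 << 6) = x ^ 64
→ 110101010101000 = 27304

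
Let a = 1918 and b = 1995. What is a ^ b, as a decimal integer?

181

1918 = 11101111110
1995 = 11111001011
XOR → 00010110101 = 181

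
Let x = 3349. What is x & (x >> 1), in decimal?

1024

x = 110100010101 = 3349
x>>1 = 011010001010
AND  = 010000000000 = 1024
(x & (x >> 1) has a 1 wherever x has two consecutive 1 bits.)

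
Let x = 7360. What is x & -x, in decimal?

64

x = 1110011000000 = 7360
-x (two's complement) = …0001101000000
AND   = 0000001000000 = 64
(x & -x isolates the lowest set bit of x.)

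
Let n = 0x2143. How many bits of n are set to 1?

0x2143 = 10000101000011
Count the 1s: 1 + 1 + 1 + 1 + 1 = 5

5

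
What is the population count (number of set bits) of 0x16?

3

0x16 = 10110
Count the 1s: 1 + 1 + 1 = 3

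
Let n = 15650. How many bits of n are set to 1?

15650 = 11110100100010
Count the 1s: 1 + 1 + 1 + 1 + 1 + 1 + 1 = 7

7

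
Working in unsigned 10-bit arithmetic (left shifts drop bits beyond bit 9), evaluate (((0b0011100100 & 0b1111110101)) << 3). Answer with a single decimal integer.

800

0b0011100100 = 0011100100
0b1111110101 = 1111110101
→ & → 0011100100 = 228
→ << 3 (mod 2^10) → 1100100000 = 800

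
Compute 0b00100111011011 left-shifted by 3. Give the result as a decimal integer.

x = 000100111011011
shift left by 3 → 100111011011000 = 20184
(equivalently, 2523 × 2^3 = 2523 × 8)

20184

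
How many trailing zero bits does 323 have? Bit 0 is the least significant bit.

323 = 101000011
Trailing zeros: 0, so the lowest set bit is bit 0 (value 1).

0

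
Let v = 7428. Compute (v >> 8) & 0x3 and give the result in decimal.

1

v = 1110100000100
Shift right by 8: 11101
Mask low 2 bits: 01 = 1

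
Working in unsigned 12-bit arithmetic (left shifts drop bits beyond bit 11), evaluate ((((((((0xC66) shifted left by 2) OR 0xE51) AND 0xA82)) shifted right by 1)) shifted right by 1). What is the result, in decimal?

0xC66 = 110001100110
→ shifted left by 2 (mod 2^12) → 000110011000 = 408
0xE51 = 111001010001
→ OR → 111111011001 = 4057
0xA82 = 101010000010
→ AND → 101010000000 = 2688
→ shifted right by 1 → 010101000000 = 1344
→ shifted right by 1 → 001010100000 = 672

672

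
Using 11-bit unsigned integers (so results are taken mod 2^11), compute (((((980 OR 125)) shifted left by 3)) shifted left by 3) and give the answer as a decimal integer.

1856

980 = 01111010100
125 = 00001111101
→ OR → 01111111101 = 1021
→ shifted left by 3 (mod 2^11) → 11111101000 = 2024
→ shifted left by 3 (mod 2^11) → 11101000000 = 1856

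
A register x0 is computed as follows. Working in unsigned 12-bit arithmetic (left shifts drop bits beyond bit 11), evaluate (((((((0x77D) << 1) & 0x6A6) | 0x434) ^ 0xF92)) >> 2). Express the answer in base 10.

585

0x77D = 011101111101
→ << 1 (mod 2^12) → 111011111010 = 3834
0x6A6 = 011010100110
→ & → 011010100010 = 1698
0x434 = 010000110100
→ | → 011010110110 = 1718
0xF92 = 111110010010
→ ^ → 100100100100 = 2340
→ >> 2 → 001001001001 = 585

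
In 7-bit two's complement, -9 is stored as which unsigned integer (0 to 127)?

9 in 7 bits: 0001001
Invert: 1110110
Add 1:  1110111 = 119
(Check: 2^7 - 9 = 128 - 9 = 119.)

119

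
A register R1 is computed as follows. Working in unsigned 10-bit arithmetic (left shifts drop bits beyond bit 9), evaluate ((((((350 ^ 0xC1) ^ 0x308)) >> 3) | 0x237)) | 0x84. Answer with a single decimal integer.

759

350 = 0101011110
0xC1 = 0011000001
→ ^ → 0110011111 = 415
0x308 = 1100001000
→ ^ → 1010010111 = 663
→ >> 3 → 0001010010 = 82
0x237 = 1000110111
→ | → 1001110111 = 631
0x84 = 0010000100
→ | → 1011110111 = 759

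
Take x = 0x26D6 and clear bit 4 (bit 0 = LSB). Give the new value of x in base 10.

9926

x = 10011011010110
bit 4 is currently 1; clear it via x & ~(1 << 4) = x & ~16
→ 10011011000110 = 9926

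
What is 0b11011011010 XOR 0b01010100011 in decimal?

a = 11011011010
b = 01010100011
XOR → 10001111001 = 1145

1145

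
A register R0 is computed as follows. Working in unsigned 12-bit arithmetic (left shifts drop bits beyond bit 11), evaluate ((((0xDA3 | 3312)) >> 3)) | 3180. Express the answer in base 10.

3582

0xDA3 = 110110100011
3312 = 110011110000
→ | → 110111110011 = 3571
→ >> 3 → 000110111110 = 446
3180 = 110001101100
→ | → 110111111110 = 3582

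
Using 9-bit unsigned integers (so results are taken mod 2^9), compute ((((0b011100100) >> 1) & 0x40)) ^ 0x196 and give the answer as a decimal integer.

470

0b011100100 = 011100100
→ >> 1 → 001110010 = 114
0x40 = 001000000
→ & → 001000000 = 64
0x196 = 110010110
→ ^ → 111010110 = 470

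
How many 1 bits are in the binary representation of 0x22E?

0x22E = 1000101110
Count the 1s: 1 + 1 + 1 + 1 + 1 = 5

5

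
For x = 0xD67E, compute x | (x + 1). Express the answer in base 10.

x = 1101011001111110 = 54910
x + 1 = 1101011001111111
OR    = 1101011001111111 = 54911
(x | (x + 1) sets the lowest cleared bit.)

54911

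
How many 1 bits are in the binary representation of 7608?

7608 = 1110110111000
Count the 1s: 1 + 1 + 1 + 1 + 1 + 1 + 1 + 1 = 8

8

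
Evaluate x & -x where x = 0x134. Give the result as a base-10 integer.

x = 100110100 = 308
-x (two's complement) = …011001100
AND   = 000000100 = 4
(x & -x isolates the lowest set bit of x.)

4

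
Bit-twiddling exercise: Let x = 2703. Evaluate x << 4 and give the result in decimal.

43248

2703 = 0000101010001111
shift left by 4 → 1010100011110000 = 43248
(equivalently, 2703 × 2^4 = 2703 × 16)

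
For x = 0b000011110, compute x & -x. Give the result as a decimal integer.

2

x = 11110 = 30
-x (two's complement) = …00010
AND   = 00010 = 2
(x & -x isolates the lowest set bit of x.)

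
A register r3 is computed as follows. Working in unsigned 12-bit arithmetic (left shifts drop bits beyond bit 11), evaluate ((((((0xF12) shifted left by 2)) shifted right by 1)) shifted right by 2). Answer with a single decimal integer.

393

0xF12 = 111100010010
→ shifted left by 2 (mod 2^12) → 110001001000 = 3144
→ shifted right by 1 → 011000100100 = 1572
→ shifted right by 2 → 000110001001 = 393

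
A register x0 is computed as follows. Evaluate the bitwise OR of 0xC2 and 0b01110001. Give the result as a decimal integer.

243

0xC2 = 11000010
b = 01110001
 OR → 11110011 = 243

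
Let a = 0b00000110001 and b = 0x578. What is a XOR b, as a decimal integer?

1353

a = 00000110001
0x578 = 10101111000
XOR → 10101001001 = 1353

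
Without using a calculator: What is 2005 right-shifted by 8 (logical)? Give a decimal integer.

7

2005 = 11111010101
shift right by 8 → 00000000111 = 7
(equivalently, floor(2005 / 256))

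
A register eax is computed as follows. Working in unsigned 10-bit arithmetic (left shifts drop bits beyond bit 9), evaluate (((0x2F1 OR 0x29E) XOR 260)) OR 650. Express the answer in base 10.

0x2F1 = 1011110001
0x29E = 1010011110
→ OR → 1011111111 = 767
260 = 0100000100
→ XOR → 1111111011 = 1019
650 = 1010001010
→ OR → 1111111011 = 1019

1019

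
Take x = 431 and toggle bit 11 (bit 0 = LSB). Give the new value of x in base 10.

2479

x = 000110101111
bit 11 is currently 0; toggle it via x ^ (1 << 11) = x ^ 2048
→ 100110101111 = 2479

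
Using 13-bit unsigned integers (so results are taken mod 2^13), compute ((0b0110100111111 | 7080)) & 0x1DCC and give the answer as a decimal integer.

7564

0b0110100111111 = 0110100111111
7080 = 1101110101000
→ | → 1111110111111 = 8127
0x1DCC = 1110111001100
→ & → 1110110001100 = 7564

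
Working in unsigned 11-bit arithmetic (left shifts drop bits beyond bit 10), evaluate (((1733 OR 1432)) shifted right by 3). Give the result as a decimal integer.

251

1733 = 11011000101
1432 = 10110011000
→ OR → 11111011101 = 2013
→ shifted right by 3 → 00011111011 = 251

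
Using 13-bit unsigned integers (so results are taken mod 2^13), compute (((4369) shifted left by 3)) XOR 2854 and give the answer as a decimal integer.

4369 = 1000100010001
→ shifted left by 3 (mod 2^13) → 0100010001000 = 2184
2854 = 0101100100110
→ XOR → 0001110101110 = 942

942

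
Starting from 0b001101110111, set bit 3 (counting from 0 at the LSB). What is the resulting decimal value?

895

x = 001101110111
bit 3 is currently 0; set it via x | (1 << 3) = x | 8
→ 001101111111 = 895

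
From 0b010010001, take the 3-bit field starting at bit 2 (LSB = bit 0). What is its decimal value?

v = 010010001
Shift right by 2: 0100100
Mask low 3 bits: 100 = 4

4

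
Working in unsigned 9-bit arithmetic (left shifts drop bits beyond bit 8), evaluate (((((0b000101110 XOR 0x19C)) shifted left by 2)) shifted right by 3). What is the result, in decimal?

0b000101110 = 000101110
0x19C = 110011100
→ XOR → 110110010 = 434
→ shifted left by 2 (mod 2^9) → 011001000 = 200
→ shifted right by 3 → 000011001 = 25

25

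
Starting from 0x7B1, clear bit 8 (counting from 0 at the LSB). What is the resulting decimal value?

1713

x = 11110110001
bit 8 is currently 1; clear it via x & ~(1 << 8) = x & ~256
→ 11010110001 = 1713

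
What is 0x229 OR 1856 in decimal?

1897

0x229 = 01000101001
1856 = 11101000000
 OR → 11101101001 = 1897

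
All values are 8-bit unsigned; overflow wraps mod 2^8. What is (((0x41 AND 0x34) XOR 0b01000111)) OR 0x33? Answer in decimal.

0x41 = 01000001
0x34 = 00110100
→ AND → 00000000 = 0
0b01000111 = 01000111
→ XOR → 01000111 = 71
0x33 = 00110011
→ OR → 01110111 = 119

119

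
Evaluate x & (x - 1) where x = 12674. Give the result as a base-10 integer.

x = 11000110000010 = 12674
x - 1 = 11000110000001
AND   = 11000110000000 = 12672
(x & (x - 1) clears the lowest set bit of x.)

12672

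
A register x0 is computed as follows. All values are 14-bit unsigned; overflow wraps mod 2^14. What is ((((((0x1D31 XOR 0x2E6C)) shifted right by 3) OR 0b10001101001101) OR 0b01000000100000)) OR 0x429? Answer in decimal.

14191

0x1D31 = 01110100110001
0x2E6C = 10111001101100
→ XOR → 11001101011101 = 13149
→ shifted right by 3 → 00011001101011 = 1643
0b10001101001101 = 10001101001101
→ OR → 10011101101111 = 10095
0b01000000100000 = 01000000100000
→ OR → 11011101101111 = 14191
0x429 = 00010000101001
→ OR → 11011101101111 = 14191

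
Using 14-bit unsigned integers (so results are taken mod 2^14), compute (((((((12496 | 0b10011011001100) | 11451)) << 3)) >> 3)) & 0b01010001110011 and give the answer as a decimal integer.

1139

12496 = 11000011010000
0b10011011001100 = 10011011001100
→ | → 11011011011100 = 14044
11451 = 10110010111011
→ | → 11111011111111 = 16127
→ << 3 (mod 2^14) → 11011111111000 = 14328
→ >> 3 → 00011011111111 = 1791
0b01010001110011 = 01010001110011
→ & → 00010001110011 = 1139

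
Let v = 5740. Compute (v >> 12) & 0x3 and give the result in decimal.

1

v = 001011001101100
Shift right by 12: 001
Mask low 2 bits: 01 = 1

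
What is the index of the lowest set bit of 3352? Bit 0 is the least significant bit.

3

3352 = 110100011000
Trailing zeros: 3, so the lowest set bit is bit 3 (value 8).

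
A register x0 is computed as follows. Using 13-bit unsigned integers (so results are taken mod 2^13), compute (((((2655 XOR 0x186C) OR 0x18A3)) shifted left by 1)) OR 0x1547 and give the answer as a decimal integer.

2655 = 0101001011111
0x186C = 1100001101100
→ XOR → 1001000110011 = 4659
0x18A3 = 1100010100011
→ OR → 1101010110011 = 6835
→ shifted left by 1 (mod 2^13) → 1010101100110 = 5478
0x1547 = 1010101000111
→ OR → 1010101100111 = 5479

5479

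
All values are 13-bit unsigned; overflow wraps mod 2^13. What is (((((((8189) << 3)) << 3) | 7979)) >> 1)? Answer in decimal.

4021

8189 = 1111111111101
→ << 3 (mod 2^13) → 1111111101000 = 8168
→ << 3 (mod 2^13) → 1111101000000 = 8000
7979 = 1111100101011
→ | → 1111101101011 = 8043
→ >> 1 → 0111110110101 = 4021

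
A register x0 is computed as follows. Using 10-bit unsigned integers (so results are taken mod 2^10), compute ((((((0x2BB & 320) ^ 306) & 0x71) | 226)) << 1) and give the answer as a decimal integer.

0x2BB = 1010111011
320 = 0101000000
→ & → 0000000000 = 0
306 = 0100110010
→ ^ → 0100110010 = 306
0x71 = 0001110001
→ & → 0000110000 = 48
226 = 0011100010
→ | → 0011110010 = 242
→ << 1 (mod 2^10) → 0111100100 = 484

484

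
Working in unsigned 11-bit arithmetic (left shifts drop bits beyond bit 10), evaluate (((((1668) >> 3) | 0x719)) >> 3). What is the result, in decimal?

251

1668 = 11010000100
→ >> 3 → 00011010000 = 208
0x719 = 11100011001
→ | → 11111011001 = 2009
→ >> 3 → 00011111011 = 251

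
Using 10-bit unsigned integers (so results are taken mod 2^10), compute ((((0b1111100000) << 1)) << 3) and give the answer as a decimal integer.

512

0b1111100000 = 1111100000
→ << 1 (mod 2^10) → 1111000000 = 960
→ << 3 (mod 2^10) → 1000000000 = 512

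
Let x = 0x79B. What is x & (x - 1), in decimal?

1946

x = 11110011011 = 1947
x - 1 = 11110011010
AND   = 11110011010 = 1946
(x & (x - 1) clears the lowest set bit of x.)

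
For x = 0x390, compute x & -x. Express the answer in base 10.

16

x = 1110010000 = 912
-x (two's complement) = …0001110000
AND   = 0000010000 = 16
(x & -x isolates the lowest set bit of x.)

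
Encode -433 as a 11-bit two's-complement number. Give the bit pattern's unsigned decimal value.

433 in 11 bits: 00110110001
Invert: 11001001110
Add 1:  11001001111 = 1615
(Check: 2^11 - 433 = 2048 - 433 = 1615.)

1615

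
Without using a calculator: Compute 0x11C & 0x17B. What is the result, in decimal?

280

0x11C = 100011100
0x17B = 101111011
AND → 100011000 = 280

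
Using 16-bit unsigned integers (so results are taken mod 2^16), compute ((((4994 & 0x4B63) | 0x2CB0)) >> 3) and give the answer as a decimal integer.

4994 = 0001001110000010
0x4B63 = 0100101101100011
→ & → 0000001100000010 = 770
0x2CB0 = 0010110010110000
→ | → 0010111110110010 = 12210
→ >> 3 → 0000010111110110 = 1526

1526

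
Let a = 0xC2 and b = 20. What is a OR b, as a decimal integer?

0xC2 = 11000010
20 = 00010100
 OR → 11010110 = 214

214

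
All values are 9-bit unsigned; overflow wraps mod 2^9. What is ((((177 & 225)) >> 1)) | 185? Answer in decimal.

177 = 010110001
225 = 011100001
→ & → 010100001 = 161
→ >> 1 → 001010000 = 80
185 = 010111001
→ | → 011111001 = 249

249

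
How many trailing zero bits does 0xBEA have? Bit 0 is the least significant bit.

1

0xBEA = 101111101010
Trailing zeros: 1, so the lowest set bit is bit 1 (value 2).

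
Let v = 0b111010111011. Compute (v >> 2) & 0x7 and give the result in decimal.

v = 111010111011
Shift right by 2: 1110101110
Mask low 3 bits: 110 = 6

6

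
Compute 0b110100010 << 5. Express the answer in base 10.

x = 00000110100010
shift left by 5 → 11010001000000 = 13376
(equivalently, 418 × 2^5 = 418 × 32)

13376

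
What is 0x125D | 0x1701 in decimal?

5981

0x125D = 1001001011101
0x1701 = 1011100000001
 OR → 1011101011101 = 5981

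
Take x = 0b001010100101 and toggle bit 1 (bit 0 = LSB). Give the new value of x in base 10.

x = 001010100101
bit 1 is currently 0; toggle it via x ^ (1 << 1) = x ^ 2
→ 001010100111 = 679

679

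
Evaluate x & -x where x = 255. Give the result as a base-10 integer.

x = 11111111 = 255
-x (two's complement) = …00000001
AND   = 00000001 = 1
(x & -x isolates the lowest set bit of x.)

1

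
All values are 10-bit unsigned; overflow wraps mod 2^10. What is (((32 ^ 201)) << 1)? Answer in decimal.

32 = 0000100000
201 = 0011001001
→ ^ → 0011101001 = 233
→ << 1 (mod 2^10) → 0111010010 = 466

466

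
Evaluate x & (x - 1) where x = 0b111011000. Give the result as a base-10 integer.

464

x = 111011000 = 472
x - 1 = 111010111
AND   = 111010000 = 464
(x & (x - 1) clears the lowest set bit of x.)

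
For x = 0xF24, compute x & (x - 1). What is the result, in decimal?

3872

x = 111100100100 = 3876
x - 1 = 111100100011
AND   = 111100100000 = 3872
(x & (x - 1) clears the lowest set bit of x.)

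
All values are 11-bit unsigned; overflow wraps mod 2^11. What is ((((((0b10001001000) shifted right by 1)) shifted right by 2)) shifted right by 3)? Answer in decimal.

0b10001001000 = 10001001000
→ shifted right by 1 → 01000100100 = 548
→ shifted right by 2 → 00010001001 = 137
→ shifted right by 3 → 00000010001 = 17

17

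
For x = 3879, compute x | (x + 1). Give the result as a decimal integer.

3887

x = 111100100111 = 3879
x + 1 = 111100101000
OR    = 111100101111 = 3887
(x | (x + 1) sets the lowest cleared bit.)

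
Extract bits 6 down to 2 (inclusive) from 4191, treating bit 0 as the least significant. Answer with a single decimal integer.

v = 1000001011111
Shift right by 2: 10000010111
Mask low 5 bits: 10111 = 23

23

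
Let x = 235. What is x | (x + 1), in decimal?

239

x = 11101011 = 235
x + 1 = 11101100
OR    = 11101111 = 239
(x | (x + 1) sets the lowest cleared bit.)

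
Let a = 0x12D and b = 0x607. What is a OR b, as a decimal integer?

0x12D = 00100101101
0x607 = 11000000111
 OR → 11100101111 = 1839

1839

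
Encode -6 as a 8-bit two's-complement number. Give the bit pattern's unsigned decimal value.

250

6 in 8 bits: 00000110
Invert: 11111001
Add 1:  11111010 = 250
(Check: 2^8 - 6 = 256 - 6 = 250.)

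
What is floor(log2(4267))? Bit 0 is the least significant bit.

12

4267 = 1000010101011
The topmost 1 is at position 12 (since 2^12 = 4096 ≤ 4267 < 8192).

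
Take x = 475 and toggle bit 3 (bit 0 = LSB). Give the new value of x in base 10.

x = 00111011011
bit 3 is currently 1; toggle it via x ^ (1 << 3) = x ^ 8
→ 00111010011 = 467

467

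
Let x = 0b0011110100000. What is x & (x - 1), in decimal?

x = 11110100000 = 1952
x - 1 = 11110011111
AND   = 11110000000 = 1920
(x & (x - 1) clears the lowest set bit of x.)

1920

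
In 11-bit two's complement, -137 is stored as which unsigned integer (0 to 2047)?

137 in 11 bits: 00010001001
Invert: 11101110110
Add 1:  11101110111 = 1911
(Check: 2^11 - 137 = 2048 - 137 = 1911.)

1911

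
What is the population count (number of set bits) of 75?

4

75 = 1001011
Count the 1s: 1 + 1 + 1 + 1 = 4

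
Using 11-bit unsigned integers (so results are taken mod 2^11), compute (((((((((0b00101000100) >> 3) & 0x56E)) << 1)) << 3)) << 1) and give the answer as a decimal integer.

0b00101000100 = 00101000100
→ >> 3 → 00000101000 = 40
0x56E = 10101101110
→ & → 00000101000 = 40
→ << 1 (mod 2^11) → 00001010000 = 80
→ << 3 (mod 2^11) → 01010000000 = 640
→ << 1 (mod 2^11) → 10100000000 = 1280

1280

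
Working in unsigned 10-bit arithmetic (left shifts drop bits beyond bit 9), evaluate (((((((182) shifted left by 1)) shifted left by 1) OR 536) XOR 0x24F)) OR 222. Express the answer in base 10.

223

182 = 0010110110
→ shifted left by 1 (mod 2^10) → 0101101100 = 364
→ shifted left by 1 (mod 2^10) → 1011011000 = 728
536 = 1000011000
→ OR → 1011011000 = 728
0x24F = 1001001111
→ XOR → 0010010111 = 151
222 = 0011011110
→ OR → 0011011111 = 223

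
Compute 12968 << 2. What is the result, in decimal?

51872

12968 = 0011001010101000
shift left by 2 → 1100101010100000 = 51872
(equivalently, 12968 × 2^2 = 12968 × 4)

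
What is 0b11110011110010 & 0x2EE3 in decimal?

11490

a = 11110011110010
0x2EE3 = 10111011100011
AND → 10110011100010 = 11490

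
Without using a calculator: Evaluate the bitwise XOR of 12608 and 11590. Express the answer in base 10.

12608 = 11000101000000
11590 = 10110101000110
XOR → 01110000000110 = 7174

7174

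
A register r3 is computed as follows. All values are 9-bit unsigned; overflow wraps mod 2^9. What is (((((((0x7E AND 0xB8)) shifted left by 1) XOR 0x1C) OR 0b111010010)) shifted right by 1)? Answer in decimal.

255

0x7E = 001111110
0xB8 = 010111000
→ AND → 000111000 = 56
→ shifted left by 1 (mod 2^9) → 001110000 = 112
0x1C = 000011100
→ XOR → 001101100 = 108
0b111010010 = 111010010
→ OR → 111111110 = 510
→ shifted right by 1 → 011111111 = 255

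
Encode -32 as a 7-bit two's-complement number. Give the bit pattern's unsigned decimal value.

96

32 in 7 bits: 0100000
Invert: 1011111
Add 1:  1100000 = 96
(Check: 2^7 - 32 = 128 - 32 = 96.)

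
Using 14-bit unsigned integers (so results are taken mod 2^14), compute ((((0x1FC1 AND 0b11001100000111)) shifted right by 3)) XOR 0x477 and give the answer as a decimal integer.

1559

0x1FC1 = 01111111000001
0b11001100000111 = 11001100000111
→ AND → 01001100000001 = 4865
→ shifted right by 3 → 00001001100000 = 608
0x477 = 00010001110111
→ XOR → 00011000010111 = 1559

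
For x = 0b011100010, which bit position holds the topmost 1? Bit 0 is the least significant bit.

7

0b011100010 = 11100010
The topmost 1 is at position 7 (since 2^7 = 128 ≤ 226 < 256).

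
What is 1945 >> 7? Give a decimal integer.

15

1945 = 11110011001
shift right by 7 → 00000001111 = 15
(equivalently, floor(1945 / 128))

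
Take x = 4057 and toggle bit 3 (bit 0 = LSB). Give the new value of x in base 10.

4049

x = 0111111011001
bit 3 is currently 1; toggle it via x ^ (1 << 3) = x ^ 8
→ 0111111010001 = 4049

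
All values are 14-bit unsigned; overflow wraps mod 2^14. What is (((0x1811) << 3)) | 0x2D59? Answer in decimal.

0x1811 = 01100000010001
→ << 3 (mod 2^14) → 00000010001000 = 136
0x2D59 = 10110101011001
→ | → 10110111011001 = 11737

11737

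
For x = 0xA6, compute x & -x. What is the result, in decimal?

2

x = 10100110 = 166
-x (two's complement) = …01011010
AND   = 00000010 = 2
(x & -x isolates the lowest set bit of x.)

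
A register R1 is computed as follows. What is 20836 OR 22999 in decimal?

20836 = 101000101100100
22999 = 101100111010111
 OR → 101100111110111 = 23031

23031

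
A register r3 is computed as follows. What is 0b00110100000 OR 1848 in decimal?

a = 00110100000
1848 = 11100111000
 OR → 11110111000 = 1976

1976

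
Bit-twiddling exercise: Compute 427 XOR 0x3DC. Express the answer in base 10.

427 = 0110101011
0x3DC = 1111011100
XOR → 1001110111 = 631

631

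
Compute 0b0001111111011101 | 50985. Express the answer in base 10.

a = 0001111111011101
50985 = 1100011100101001
 OR → 1101111111111101 = 57341

57341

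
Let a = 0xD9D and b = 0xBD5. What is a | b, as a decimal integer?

0xD9D = 110110011101
0xBD5 = 101111010101
 OR → 111111011101 = 4061

4061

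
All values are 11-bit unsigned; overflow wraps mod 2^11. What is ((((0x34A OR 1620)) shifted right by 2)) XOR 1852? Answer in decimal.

0x34A = 01101001010
1620 = 11001010100
→ OR → 11101011110 = 1886
→ shifted right by 2 → 00111010111 = 471
1852 = 11100111100
→ XOR → 11011101011 = 1771

1771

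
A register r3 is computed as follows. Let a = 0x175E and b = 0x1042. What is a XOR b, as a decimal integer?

1820

0x175E = 1011101011110
0x1042 = 1000001000010
XOR → 0011100011100 = 1820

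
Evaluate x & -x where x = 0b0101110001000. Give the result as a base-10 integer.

x = 101110001000 = 2952
-x (two's complement) = …010001111000
AND   = 000000001000 = 8
(x & -x isolates the lowest set bit of x.)

8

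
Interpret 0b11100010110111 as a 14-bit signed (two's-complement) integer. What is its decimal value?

pattern = 11100010110111 (MSB is 1 ⇒ negative)
Invert: 00011101001000, add 1 → 00011101001001 = 1865, so the value is -1865.
(Equivalently: 14519 - 2^14 = 14519 - 16384 = -1865.)

-1865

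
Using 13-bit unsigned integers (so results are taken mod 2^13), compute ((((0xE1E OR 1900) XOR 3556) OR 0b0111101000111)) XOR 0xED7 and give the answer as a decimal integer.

0xE1E = 0111000011110
1900 = 0011101101100
→ OR → 0111101111110 = 3966
3556 = 0110111100100
→ XOR → 0001010011010 = 666
0b0111101000111 = 0111101000111
→ OR → 0111111011111 = 4063
0xED7 = 0111011010111
→ XOR → 0000100001000 = 264

264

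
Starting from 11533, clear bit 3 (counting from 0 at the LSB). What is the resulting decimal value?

11525

x = 0010110100001101
bit 3 is currently 1; clear it via x & ~(1 << 3) = x & ~8
→ 0010110100000101 = 11525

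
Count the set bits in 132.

132 = 10000100
Count the 1s: 1 + 1 = 2

2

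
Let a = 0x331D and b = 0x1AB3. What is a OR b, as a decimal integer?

15295

0x331D = 11001100011101
0x1AB3 = 01101010110011
 OR → 11101110111111 = 15295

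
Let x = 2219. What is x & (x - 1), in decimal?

2218

x = 100010101011 = 2219
x - 1 = 100010101010
AND   = 100010101010 = 2218
(x & (x - 1) clears the lowest set bit of x.)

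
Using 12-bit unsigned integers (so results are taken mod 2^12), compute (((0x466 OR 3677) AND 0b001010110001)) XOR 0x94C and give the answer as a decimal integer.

0x466 = 010001100110
3677 = 111001011101
→ OR → 111001111111 = 3711
0b001010110001 = 001010110001
→ AND → 001000110001 = 561
0x94C = 100101001100
→ XOR → 101101111101 = 2941

2941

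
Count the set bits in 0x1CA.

0x1CA = 111001010
Count the 1s: 1 + 1 + 1 + 1 + 1 = 5

5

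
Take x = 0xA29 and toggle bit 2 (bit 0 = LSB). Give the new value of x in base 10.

2605

x = 101000101001
bit 2 is currently 0; toggle it via x ^ (1 << 2) = x ^ 4
→ 101000101101 = 2605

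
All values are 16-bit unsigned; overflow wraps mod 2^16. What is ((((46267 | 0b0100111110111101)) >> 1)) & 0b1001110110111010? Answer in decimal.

46267 = 1011010010111011
0b0100111110111101 = 0100111110111101
→ | → 1111111110111111 = 65471
→ >> 1 → 0111111111011111 = 32735
0b1001110110111010 = 1001110110111010
→ & → 0001110110011010 = 7578

7578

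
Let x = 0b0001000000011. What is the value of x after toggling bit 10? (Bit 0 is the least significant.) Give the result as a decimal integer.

x = 0001000000011
bit 10 is currently 0; toggle it via x ^ (1 << 10) = x ^ 1024
→ 0011000000011 = 1539

1539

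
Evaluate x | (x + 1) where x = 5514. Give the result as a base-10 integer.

5515

x = 1010110001010 = 5514
x + 1 = 1010110001011
OR    = 1010110001011 = 5515
(x | (x + 1) sets the lowest cleared bit.)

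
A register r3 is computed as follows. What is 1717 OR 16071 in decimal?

16119

1717 = 00011010110101
16071 = 11111011000111
 OR → 11111011110111 = 16119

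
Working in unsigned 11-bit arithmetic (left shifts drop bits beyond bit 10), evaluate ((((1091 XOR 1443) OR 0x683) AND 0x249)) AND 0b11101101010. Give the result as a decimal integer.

1091 = 10001000011
1443 = 10110100011
→ XOR → 00111100000 = 480
0x683 = 11010000011
→ OR → 11111100011 = 2019
0x249 = 01001001001
→ AND → 01001000001 = 577
0b11101101010 = 11101101010
→ AND → 01001000000 = 576

576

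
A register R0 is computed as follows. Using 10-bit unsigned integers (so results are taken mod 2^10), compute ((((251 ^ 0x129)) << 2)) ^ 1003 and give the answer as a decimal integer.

251 = 0011111011
0x129 = 0100101001
→ ^ → 0111010010 = 466
→ << 2 (mod 2^10) → 1101001000 = 840
1003 = 1111101011
→ ^ → 0010100011 = 163

163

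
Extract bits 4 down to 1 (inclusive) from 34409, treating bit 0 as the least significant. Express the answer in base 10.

4

v = 1000011001101001
Shift right by 1: 100001100110100
Mask low 4 bits: 0100 = 4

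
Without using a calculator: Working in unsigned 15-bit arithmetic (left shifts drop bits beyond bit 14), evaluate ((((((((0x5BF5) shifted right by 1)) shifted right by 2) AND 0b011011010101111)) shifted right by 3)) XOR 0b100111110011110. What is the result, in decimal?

0x5BF5 = 101101111110101
→ shifted right by 1 → 010110111111010 = 11770
→ shifted right by 2 → 000101101111110 = 2942
0b011011010101111 = 011011010101111
→ AND → 000001000101110 = 558
→ shifted right by 3 → 000000001000101 = 69
0b100111110011110 = 100111110011110
→ XOR → 100111111011011 = 20443

20443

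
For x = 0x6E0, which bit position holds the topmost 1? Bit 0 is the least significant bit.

10

0x6E0 = 11011100000
The topmost 1 is at position 10 (since 2^10 = 1024 ≤ 1760 < 2048).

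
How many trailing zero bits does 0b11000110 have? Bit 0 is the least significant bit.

1

0b11000110 = 11000110
Trailing zeros: 1, so the lowest set bit is bit 1 (value 2).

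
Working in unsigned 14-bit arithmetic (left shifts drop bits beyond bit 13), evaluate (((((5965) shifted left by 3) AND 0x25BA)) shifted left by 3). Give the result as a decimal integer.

320

5965 = 01011101001101
→ shifted left by 3 (mod 2^14) → 11101001101000 = 14952
0x25BA = 10010110111010
→ AND → 10000000101000 = 8232
→ shifted left by 3 (mod 2^14) → 00000101000000 = 320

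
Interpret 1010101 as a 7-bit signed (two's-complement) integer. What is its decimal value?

pattern = 1010101 (MSB is 1 ⇒ negative)
Invert: 0101010, add 1 → 0101011 = 43, so the value is -43.
(Equivalently: 85 - 2^7 = 85 - 128 = -43.)

-43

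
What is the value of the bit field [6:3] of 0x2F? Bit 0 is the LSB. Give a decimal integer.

5

v = 000101111
Shift right by 3: 000101
Mask low 4 bits: 0101 = 5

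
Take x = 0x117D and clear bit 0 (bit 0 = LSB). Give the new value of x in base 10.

x = 1000101111101
bit 0 is currently 1; clear it via x & ~(1 << 0) = x & ~1
→ 1000101111100 = 4476

4476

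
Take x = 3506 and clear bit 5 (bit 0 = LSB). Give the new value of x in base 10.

3474

x = 000110110110010
bit 5 is currently 1; clear it via x & ~(1 << 5) = x & ~32
→ 000110110010010 = 3474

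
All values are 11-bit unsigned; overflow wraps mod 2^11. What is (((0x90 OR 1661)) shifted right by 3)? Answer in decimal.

0x90 = 00010010000
1661 = 11001111101
→ OR → 11011111101 = 1789
→ shifted right by 3 → 00011011111 = 223

223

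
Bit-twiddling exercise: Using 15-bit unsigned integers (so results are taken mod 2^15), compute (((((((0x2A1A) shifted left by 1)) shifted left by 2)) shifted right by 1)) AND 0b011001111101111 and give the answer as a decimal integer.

8296

0x2A1A = 010101000011010
→ shifted left by 1 (mod 2^15) → 101010000110100 = 21556
→ shifted left by 2 (mod 2^15) → 101000011010000 = 20688
→ shifted right by 1 → 010100001101000 = 10344
0b011001111101111 = 011001111101111
→ AND → 010000001101000 = 8296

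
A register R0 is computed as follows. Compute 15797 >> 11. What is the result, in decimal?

7

15797 = 11110110110101
shift right by 11 → 00000000000111 = 7
(equivalently, floor(15797 / 2048))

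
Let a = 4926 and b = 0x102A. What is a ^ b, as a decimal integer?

788

4926 = 1001100111110
0x102A = 1000000101010
XOR → 0001100010100 = 788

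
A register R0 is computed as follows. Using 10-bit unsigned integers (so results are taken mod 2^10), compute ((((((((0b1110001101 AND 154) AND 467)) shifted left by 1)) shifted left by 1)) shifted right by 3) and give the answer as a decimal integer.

64

0b1110001101 = 1110001101
154 = 0010011010
→ AND → 0010001000 = 136
467 = 0111010011
→ AND → 0010000000 = 128
→ shifted left by 1 (mod 2^10) → 0100000000 = 256
→ shifted left by 1 (mod 2^10) → 1000000000 = 512
→ shifted right by 3 → 0001000000 = 64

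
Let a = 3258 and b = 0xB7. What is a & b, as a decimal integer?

3258 = 110010111010
0xB7 = 000010110111
AND → 000010110010 = 178

178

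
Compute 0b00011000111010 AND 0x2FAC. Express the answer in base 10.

1576

a = 00011000111010
0x2FAC = 10111110101100
AND → 00011000101000 = 1576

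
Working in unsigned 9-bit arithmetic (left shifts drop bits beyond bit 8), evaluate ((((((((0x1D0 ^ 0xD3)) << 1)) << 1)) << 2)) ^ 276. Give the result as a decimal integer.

0x1D0 = 111010000
0xD3 = 011010011
→ ^ → 100000011 = 259
→ << 1 (mod 2^9) → 000000110 = 6
→ << 1 (mod 2^9) → 000001100 = 12
→ << 2 (mod 2^9) → 000110000 = 48
276 = 100010100
→ ^ → 100100100 = 292

292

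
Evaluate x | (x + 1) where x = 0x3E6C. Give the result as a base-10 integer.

15981

x = 11111001101100 = 15980
x + 1 = 11111001101101
OR    = 11111001101101 = 15981
(x | (x + 1) sets the lowest cleared bit.)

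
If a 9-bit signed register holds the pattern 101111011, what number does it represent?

pattern = 101111011 (MSB is 1 ⇒ negative)
Invert: 010000100, add 1 → 010000101 = 133, so the value is -133.
(Equivalently: 379 - 2^9 = 379 - 512 = -133.)

-133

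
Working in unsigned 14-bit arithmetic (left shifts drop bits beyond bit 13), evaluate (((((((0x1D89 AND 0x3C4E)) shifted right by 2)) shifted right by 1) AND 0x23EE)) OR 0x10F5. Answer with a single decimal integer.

5109

0x1D89 = 01110110001001
0x3C4E = 11110001001110
→ AND → 01110000001000 = 7176
→ shifted right by 2 → 00011100000010 = 1794
→ shifted right by 1 → 00001110000001 = 897
0x23EE = 10001111101110
→ AND → 00001110000000 = 896
0x10F5 = 01000011110101
→ OR → 01001111110101 = 5109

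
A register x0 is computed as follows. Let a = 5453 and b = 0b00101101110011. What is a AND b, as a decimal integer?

321

5453 = 1010101001101
b = 0101101110011
AND → 0000101000001 = 321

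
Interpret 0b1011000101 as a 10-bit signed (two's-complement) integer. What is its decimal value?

pattern = 1011000101 (MSB is 1 ⇒ negative)
Invert: 0100111010, add 1 → 0100111011 = 315, so the value is -315.
(Equivalently: 709 - 2^10 = 709 - 1024 = -315.)

-315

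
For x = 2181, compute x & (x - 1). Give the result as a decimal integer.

2180

x = 100010000101 = 2181
x - 1 = 100010000100
AND   = 100010000100 = 2180
(x & (x - 1) clears the lowest set bit of x.)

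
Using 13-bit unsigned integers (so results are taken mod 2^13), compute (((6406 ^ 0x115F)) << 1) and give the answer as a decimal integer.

4274

6406 = 1100100000110
0x115F = 1000101011111
→ ^ → 0100001011001 = 2137
→ << 1 (mod 2^13) → 1000010110010 = 4274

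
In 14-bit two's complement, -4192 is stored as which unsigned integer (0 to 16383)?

4192 in 14 bits: 01000001100000
Invert: 10111110011111
Add 1:  10111110100000 = 12192
(Check: 2^14 - 4192 = 16384 - 4192 = 12192.)

12192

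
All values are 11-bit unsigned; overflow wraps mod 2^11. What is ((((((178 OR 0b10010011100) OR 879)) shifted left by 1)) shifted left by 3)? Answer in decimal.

178 = 00010110010
0b10010011100 = 10010011100
→ OR → 10010111110 = 1214
879 = 01101101111
→ OR → 11111111111 = 2047
→ shifted left by 1 (mod 2^11) → 11111111110 = 2046
→ shifted left by 3 (mod 2^11) → 11111110000 = 2032

2032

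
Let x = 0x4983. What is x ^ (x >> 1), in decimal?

27970

x = 100100110000011 = 18819
x>>1 = 010010011000001
XOR  = 110110101000010 = 27970
(x ^ (x >> 1) gives the standard binary-reflected Gray code of x.)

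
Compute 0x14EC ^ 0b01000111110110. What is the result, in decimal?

0x14EC = 1010011101100
b = 1000111110110
XOR → 0010100011010 = 1306

1306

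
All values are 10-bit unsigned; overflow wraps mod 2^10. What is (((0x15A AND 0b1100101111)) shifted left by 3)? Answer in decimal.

0x15A = 0101011010
0b1100101111 = 1100101111
→ AND → 0100001010 = 266
→ shifted left by 3 (mod 2^10) → 0001010000 = 80

80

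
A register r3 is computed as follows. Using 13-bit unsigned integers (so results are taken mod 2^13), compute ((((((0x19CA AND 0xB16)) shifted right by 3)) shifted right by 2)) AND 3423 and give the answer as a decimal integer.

0x19CA = 1100111001010
0xB16 = 0101100010110
→ AND → 0100100000010 = 2306
→ shifted right by 3 → 0000100100000 = 288
→ shifted right by 2 → 0000001001000 = 72
3423 = 0110101011111
→ AND → 0000001001000 = 72

72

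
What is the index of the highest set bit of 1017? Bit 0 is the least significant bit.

1017 = 1111111001
The topmost 1 is at position 9 (since 2^9 = 512 ≤ 1017 < 1024).

9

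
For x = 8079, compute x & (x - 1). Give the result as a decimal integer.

x = 1111110001111 = 8079
x - 1 = 1111110001110
AND   = 1111110001110 = 8078
(x & (x - 1) clears the lowest set bit of x.)

8078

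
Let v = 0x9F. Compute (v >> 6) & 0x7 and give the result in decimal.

2

v = 010011111
Shift right by 6: 010
Mask low 3 bits: 010 = 2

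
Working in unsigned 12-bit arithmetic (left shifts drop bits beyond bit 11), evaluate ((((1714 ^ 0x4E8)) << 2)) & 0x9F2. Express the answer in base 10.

2400

1714 = 011010110010
0x4E8 = 010011101000
→ ^ → 001001011010 = 602
→ << 2 (mod 2^12) → 100101101000 = 2408
0x9F2 = 100111110010
→ & → 100101100000 = 2400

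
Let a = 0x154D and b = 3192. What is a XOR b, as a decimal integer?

6453

0x154D = 1010101001101
3192 = 0110001111000
XOR → 1100100110101 = 6453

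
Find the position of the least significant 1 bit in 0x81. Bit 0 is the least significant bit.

0

0x81 = 10000001
Trailing zeros: 0, so the lowest set bit is bit 0 (value 1).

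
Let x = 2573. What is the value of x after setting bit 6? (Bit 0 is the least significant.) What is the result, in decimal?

x = 00101000001101
bit 6 is currently 0; set it via x | (1 << 6) = x | 64
→ 00101001001101 = 2637

2637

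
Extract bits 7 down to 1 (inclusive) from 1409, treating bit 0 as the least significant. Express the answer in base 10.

v = 00010110000001
Shift right by 1: 0001011000000
Mask low 7 bits: 1000000 = 64

64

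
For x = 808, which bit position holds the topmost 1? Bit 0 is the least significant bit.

9

808 = 1100101000
The topmost 1 is at position 9 (since 2^9 = 512 ≤ 808 < 1024).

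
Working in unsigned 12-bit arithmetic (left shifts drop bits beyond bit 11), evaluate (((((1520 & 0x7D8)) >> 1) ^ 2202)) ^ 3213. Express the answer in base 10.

1520 = 010111110000
0x7D8 = 011111011000
→ & → 010111010000 = 1488
→ >> 1 → 001011101000 = 744
2202 = 100010011010
→ ^ → 101001110010 = 2674
3213 = 110010001101
→ ^ → 011011111111 = 1791

1791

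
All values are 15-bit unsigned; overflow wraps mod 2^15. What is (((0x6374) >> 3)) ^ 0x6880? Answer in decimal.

25838

0x6374 = 110001101110100
→ >> 3 → 000110001101110 = 3182
0x6880 = 110100010000000
→ ^ → 110010011101110 = 25838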